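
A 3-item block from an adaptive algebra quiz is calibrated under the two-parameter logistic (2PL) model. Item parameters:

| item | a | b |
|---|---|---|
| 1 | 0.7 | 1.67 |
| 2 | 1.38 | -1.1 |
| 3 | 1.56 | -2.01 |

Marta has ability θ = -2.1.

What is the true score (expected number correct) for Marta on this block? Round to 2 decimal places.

P(θ) = 1 / (1 + exp(−a(θ − b)))
P_1 = 1/(1+e^{2.6390}) = 0.0667
P_2 = 1/(1+e^{1.3800}) = 0.2010
P_3 = 1/(1+e^{0.1404}) = 0.4650
E[score] = 0.0667 + 0.2010 + 0.4650 = 0.7326

0.73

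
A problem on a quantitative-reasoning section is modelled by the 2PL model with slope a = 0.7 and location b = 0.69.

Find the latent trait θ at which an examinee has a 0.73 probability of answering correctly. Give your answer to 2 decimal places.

2.11

P(θ) = 1 / (1 + exp(−a(θ − b)))
logit = ln(0.7300/0.2700) = 0.9946
θ = b + logit/(a) = 0.69 + 0.9946/0.7000 = 2.1109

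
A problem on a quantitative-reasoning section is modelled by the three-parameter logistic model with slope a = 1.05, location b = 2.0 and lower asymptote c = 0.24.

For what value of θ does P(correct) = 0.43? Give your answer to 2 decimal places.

0.95

P(θ) = c + (1 − c) · 1 / (1 + exp(−a(θ − b)))
Remove guessing floor: (0.43 − 0.24)/(1 − 0.24) = 0.2500
logit = ln(0.2500/0.7500) = -1.0986
θ = b + logit/(a) = 2.0 + (-1.0986)/1.0500 = 0.9537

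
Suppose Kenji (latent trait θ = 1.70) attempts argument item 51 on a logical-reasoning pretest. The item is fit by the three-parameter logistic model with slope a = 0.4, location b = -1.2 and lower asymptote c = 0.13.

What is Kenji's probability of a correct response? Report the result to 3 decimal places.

P(θ) = c + (1 − c) · 1 / (1 + exp(−a(θ − b)))
Exponent: 0.4 × (1.70 − (-1.2)) = 1.1600
1/(1 + e^{-1.1600}) = 0.7613
P = 0.13 + 0.87 × 0.7613 = 0.7924

0.792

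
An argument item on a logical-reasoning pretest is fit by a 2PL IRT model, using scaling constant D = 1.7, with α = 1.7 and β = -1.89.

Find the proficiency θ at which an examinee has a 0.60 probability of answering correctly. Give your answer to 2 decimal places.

P(θ) = 1 / (1 + exp(−D·α(θ − β)))
logit = ln(0.6000/0.4000) = 0.4055
θ = β + logit/(1.7·α) = -1.89 + 0.4055/2.8900 = -1.7497

-1.75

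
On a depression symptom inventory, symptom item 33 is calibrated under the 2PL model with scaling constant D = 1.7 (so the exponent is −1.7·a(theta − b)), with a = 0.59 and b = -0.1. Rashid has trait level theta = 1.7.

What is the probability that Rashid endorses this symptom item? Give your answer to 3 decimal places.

P(theta) = 1 / (1 + exp(−D·a(theta − b)))
Exponent: 1.7 × 0.59 × (1.7 − (-0.1)) = 1.8054
1/(1 + e^{-1.8054}) = 0.8588
P = 0.8588

0.859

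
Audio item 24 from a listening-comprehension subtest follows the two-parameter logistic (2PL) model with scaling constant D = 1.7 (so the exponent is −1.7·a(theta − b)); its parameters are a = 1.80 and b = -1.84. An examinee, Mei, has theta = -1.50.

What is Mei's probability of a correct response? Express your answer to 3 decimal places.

0.739

P(theta) = 1 / (1 + exp(−D·a(theta − b)))
Exponent: 1.7 × 1.80 × (-1.50 − (-1.84)) = 1.0404
1/(1 + e^{-1.0404}) = 0.7389
P = 0.7389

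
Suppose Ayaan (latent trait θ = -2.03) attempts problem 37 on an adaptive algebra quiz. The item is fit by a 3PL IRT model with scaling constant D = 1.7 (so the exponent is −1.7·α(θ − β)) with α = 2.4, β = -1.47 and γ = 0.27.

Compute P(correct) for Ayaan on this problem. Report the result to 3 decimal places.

P(θ) = γ + (1 − γ) · 1 / (1 + exp(−D·α(θ − β)))
Exponent: 1.7 × 2.4 × (-2.03 − (-1.47)) = -2.2848
1/(1 + e^{2.2848}) = 0.0924
P = 0.27 + 0.73 × 0.0924 = 0.3374

0.337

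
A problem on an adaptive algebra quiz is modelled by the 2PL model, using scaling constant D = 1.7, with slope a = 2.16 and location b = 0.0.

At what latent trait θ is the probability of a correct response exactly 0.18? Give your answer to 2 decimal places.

-0.41

P(θ) = 1 / (1 + exp(−D·a(θ − b)))
logit = ln(0.1800/0.8200) = -1.5163
θ = b + logit/(1.7·a) = 0.0 + (-1.5163)/3.6720 = -0.4129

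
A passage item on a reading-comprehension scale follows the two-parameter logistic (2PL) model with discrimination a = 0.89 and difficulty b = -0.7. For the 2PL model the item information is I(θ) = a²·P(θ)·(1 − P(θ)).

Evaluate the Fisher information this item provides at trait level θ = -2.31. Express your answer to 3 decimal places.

0.123

P = 1/(1+e^{1.4329}) = 0.1926
P(1−P) = 0.1926 × 0.8074 = 0.1555
I = a² × P(1−P) = 0.89² × 0.1555 = 0.12320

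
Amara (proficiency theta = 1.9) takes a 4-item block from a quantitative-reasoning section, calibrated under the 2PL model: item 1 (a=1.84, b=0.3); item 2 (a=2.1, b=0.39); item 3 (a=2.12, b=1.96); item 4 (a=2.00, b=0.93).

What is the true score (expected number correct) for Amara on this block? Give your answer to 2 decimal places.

3.25

P(theta) = 1 / (1 + exp(−a(theta − b)))
P_1 = 1/(1+e^{-2.9440}) = 0.9500
P_2 = 1/(1+e^{-3.1710}) = 0.9597
P_3 = 1/(1+e^{0.1272}) = 0.4682
P_4 = 1/(1+e^{-1.9400}) = 0.8744
E[score] = 0.9500 + 0.9597 + 0.4682 + 0.8744 = 3.2523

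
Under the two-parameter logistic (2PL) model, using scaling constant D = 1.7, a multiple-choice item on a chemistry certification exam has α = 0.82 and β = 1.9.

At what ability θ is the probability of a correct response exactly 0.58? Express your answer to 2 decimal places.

2.13

P(θ) = 1 / (1 + exp(−D·α(θ − β)))
logit = ln(0.5800/0.4200) = 0.3228
θ = β + logit/(1.7·α) = 1.9 + 0.3228/1.3940 = 2.1315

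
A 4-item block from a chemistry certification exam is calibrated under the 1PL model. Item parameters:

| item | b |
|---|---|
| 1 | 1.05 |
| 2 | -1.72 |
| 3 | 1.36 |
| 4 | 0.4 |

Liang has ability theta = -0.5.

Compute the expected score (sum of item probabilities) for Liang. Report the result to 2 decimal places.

1.37

P(theta) = 1 / (1 + exp(−(theta − b)))
P_1 = 1/(1+e^{1.5500}) = 0.1751
P_2 = 1/(1+e^{-1.2200}) = 0.7721
P_3 = 1/(1+e^{1.8600}) = 0.1347
P_4 = 1/(1+e^{0.9000}) = 0.2891
E[score] = 0.1751 + 0.7721 + 0.1347 + 0.2891 = 1.3709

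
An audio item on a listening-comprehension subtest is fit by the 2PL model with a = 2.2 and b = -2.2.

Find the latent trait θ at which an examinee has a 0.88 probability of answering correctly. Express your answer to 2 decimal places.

-1.29

P(θ) = 1 / (1 + exp(−a(θ − b)))
logit = ln(0.8800/0.1200) = 1.9924
θ = b + logit/(a) = -2.2 + 1.9924/2.2000 = -1.2943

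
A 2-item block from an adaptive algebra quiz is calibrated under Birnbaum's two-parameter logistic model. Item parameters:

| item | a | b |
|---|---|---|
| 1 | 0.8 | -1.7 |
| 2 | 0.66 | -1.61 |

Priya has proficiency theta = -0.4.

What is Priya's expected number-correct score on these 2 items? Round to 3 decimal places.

1.429

P(theta) = 1 / (1 + exp(−a(theta − b)))
P_1 = 1/(1+e^{-1.0400}) = 0.7389
P_2 = 1/(1+e^{-0.7986}) = 0.6897
E[score] = 0.7389 + 0.6897 = 1.4285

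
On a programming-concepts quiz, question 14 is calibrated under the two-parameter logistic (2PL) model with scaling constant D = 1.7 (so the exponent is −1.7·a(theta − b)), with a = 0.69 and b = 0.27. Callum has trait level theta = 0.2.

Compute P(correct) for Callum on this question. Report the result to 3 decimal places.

0.479

P(theta) = 1 / (1 + exp(−D·a(theta − b)))
Exponent: 1.7 × 0.69 × (0.2 − 0.27) = -0.0821
1/(1 + e^{0.0821}) = 0.4795
P = 0.4795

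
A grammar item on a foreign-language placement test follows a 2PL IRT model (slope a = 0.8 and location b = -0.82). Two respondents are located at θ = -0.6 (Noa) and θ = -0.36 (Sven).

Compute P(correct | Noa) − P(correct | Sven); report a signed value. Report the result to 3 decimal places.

P(θ) = 1 / (1 + exp(−a(θ − b)))
P(Noa) = 0.5439  [exponent 0.1760]
P(Sven) = 0.5910  [exponent 0.3680]
Difference = 0.5439 − 0.5910 = -0.0471

-0.047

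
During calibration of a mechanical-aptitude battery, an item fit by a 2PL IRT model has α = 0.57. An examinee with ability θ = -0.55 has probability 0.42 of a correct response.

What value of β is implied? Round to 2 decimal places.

P(θ) = 1 / (1 + exp(−α(θ − β)))
logit(0.42) = ln(0.42/0.58) = -0.3228
β = θ − logit/(α) = -0.55 − (-0.3228)/0.5700 = 0.0163

0.02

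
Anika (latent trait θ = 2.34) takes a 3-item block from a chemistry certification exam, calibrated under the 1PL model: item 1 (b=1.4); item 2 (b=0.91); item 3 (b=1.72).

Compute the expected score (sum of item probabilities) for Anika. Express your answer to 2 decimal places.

2.18

P(θ) = 1 / (1 + exp(−(θ − b)))
P_1 = 1/(1+e^{-0.9400}) = 0.7191
P_2 = 1/(1+e^{-1.4300}) = 0.8069
P_3 = 1/(1+e^{-0.6200}) = 0.6502
E[score] = 0.7191 + 0.8069 + 0.6502 = 2.1762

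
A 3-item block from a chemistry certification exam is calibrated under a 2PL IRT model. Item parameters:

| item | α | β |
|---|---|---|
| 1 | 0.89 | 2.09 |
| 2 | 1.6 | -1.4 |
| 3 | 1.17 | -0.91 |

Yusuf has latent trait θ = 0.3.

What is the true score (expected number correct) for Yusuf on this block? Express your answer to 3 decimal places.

P(θ) = 1 / (1 + exp(−α(θ − β)))
P_1 = 1/(1+e^{1.5931}) = 0.1689
P_2 = 1/(1+e^{-2.7200}) = 0.9382
P_3 = 1/(1+e^{-1.4157}) = 0.8047
E[score] = 0.1689 + 0.9382 + 0.8047 = 1.9118

1.912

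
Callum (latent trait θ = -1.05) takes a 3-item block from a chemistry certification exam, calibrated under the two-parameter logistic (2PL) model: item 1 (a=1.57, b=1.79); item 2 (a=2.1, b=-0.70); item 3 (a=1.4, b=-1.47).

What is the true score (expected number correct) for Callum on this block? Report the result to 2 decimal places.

0.98

P(θ) = 1 / (1 + exp(−a(θ − b)))
P_1 = 1/(1+e^{4.4588}) = 0.0114
P_2 = 1/(1+e^{0.7350}) = 0.3241
P_3 = 1/(1+e^{-0.5880}) = 0.6429
E[score] = 0.0114 + 0.3241 + 0.6429 = 0.9784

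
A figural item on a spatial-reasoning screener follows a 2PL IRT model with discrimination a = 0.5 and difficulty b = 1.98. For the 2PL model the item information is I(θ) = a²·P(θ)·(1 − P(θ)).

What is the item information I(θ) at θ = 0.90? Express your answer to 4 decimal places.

0.0582

P = 1/(1+e^{0.5400}) = 0.3682
P(1−P) = 0.3682 × 0.6318 = 0.2326
I = a² × P(1−P) = 0.5² × 0.2326 = 0.05816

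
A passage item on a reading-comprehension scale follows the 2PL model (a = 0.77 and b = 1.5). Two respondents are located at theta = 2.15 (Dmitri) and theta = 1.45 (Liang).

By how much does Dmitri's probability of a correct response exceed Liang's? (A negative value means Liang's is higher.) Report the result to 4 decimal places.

P(theta) = 1 / (1 + exp(−a(theta − b)))
P(Dmitri) = 0.6226  [exponent 0.5005]
P(Liang) = 0.4904  [exponent -0.0385]
Difference = 0.6226 − 0.4904 = 0.1322

0.1322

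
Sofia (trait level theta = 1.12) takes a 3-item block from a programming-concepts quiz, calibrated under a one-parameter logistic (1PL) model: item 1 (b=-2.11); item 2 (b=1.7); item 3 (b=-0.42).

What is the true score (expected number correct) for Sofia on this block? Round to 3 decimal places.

2.144

P(theta) = 1 / (1 + exp(−(theta − b)))
P_1 = 1/(1+e^{-3.2300}) = 0.9619
P_2 = 1/(1+e^{0.5800}) = 0.3589
P_3 = 1/(1+e^{-1.5400}) = 0.8235
E[score] = 0.9619 + 0.3589 + 0.8235 = 2.1443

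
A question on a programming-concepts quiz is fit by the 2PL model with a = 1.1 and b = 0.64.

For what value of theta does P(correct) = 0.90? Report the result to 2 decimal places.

2.64

P(theta) = 1 / (1 + exp(−a(theta − b)))
logit = ln(0.9000/0.1000) = 2.1972
theta = b + logit/(a) = 0.64 + 2.1972/1.1000 = 2.6375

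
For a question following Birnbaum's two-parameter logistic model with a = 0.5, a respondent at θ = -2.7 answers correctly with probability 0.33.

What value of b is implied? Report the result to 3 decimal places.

P(θ) = 1 / (1 + exp(−a(θ − b)))
logit(0.33) = ln(0.33/0.67) = -0.7082
b = θ − logit/(a) = -2.7 − (-0.7082)/0.5000 = -1.2836

-1.284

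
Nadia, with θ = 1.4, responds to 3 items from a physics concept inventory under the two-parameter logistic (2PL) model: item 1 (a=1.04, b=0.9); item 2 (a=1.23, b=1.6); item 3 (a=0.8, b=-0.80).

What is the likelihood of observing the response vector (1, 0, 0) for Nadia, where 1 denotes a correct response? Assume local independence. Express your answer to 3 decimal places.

0.052

P(θ) = 1 / (1 + exp(−a(θ − b)))
P_1 = 1/(1+e^{-0.5200}) = 0.6271
P_2 = 1/(1+e^{0.2460}) = 0.4388
P_3 = 1/(1+e^{-1.7600}) = 0.8532
L = P_1 × (1−P_2) × (1−P_3) = 0.6271 × 0.5612 × 0.1468 = 0.05166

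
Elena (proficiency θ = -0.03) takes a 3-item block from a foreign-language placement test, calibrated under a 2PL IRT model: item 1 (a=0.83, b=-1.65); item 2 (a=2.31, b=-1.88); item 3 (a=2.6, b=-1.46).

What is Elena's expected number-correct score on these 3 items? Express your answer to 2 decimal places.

2.76

P(θ) = 1 / (1 + exp(−a(θ − b)))
P_1 = 1/(1+e^{-1.3446}) = 0.7932
P_2 = 1/(1+e^{-4.2735}) = 0.9863
P_3 = 1/(1+e^{-3.7180}) = 0.9763
E[score] = 0.7932 + 0.9863 + 0.9763 = 2.7558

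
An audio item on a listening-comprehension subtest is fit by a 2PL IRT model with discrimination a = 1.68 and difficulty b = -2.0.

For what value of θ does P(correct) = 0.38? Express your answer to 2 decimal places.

P(θ) = 1 / (1 + exp(−a(θ − b)))
logit = ln(0.3800/0.6200) = -0.4895
θ = b + logit/(a) = -2.0 + (-0.4895)/1.6800 = -2.2914

-2.29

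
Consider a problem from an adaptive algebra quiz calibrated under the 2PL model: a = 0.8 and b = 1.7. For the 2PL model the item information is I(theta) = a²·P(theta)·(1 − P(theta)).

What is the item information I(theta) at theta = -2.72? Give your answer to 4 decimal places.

P = 1/(1+e^{3.5360}) = 0.0283
P(1−P) = 0.0283 × 0.9717 = 0.0275
I = a² × P(1−P) = 0.8² × 0.0275 = 0.01760

0.0176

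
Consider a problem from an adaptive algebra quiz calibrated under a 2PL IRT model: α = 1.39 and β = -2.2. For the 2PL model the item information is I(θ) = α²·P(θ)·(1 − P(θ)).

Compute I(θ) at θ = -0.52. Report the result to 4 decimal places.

P = 1/(1+e^{-2.3352}) = 0.9118
P(1−P) = 0.9118 × 0.0882 = 0.0805
I = α² × P(1−P) = 1.39² × 0.0805 = 0.15546

0.1555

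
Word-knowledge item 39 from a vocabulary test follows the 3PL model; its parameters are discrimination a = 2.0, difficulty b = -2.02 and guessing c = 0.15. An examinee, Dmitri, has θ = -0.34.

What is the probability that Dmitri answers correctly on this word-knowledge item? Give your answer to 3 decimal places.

P(θ) = c + (1 − c) · 1 / (1 + exp(−a(θ − b)))
Exponent: 2.0 × (-0.34 − (-2.02)) = 3.3600
1/(1 + e^{-3.3600}) = 0.9664
P = 0.15 + 0.85 × 0.9664 = 0.9715

0.971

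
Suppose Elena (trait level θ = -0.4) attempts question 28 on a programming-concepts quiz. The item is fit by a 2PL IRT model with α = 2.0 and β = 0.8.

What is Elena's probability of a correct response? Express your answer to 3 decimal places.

0.083

P(θ) = 1 / (1 + exp(−α(θ − β)))
Exponent: 2.0 × (-0.4 − 0.8) = -2.4000
1/(1 + e^{2.4000}) = 0.0832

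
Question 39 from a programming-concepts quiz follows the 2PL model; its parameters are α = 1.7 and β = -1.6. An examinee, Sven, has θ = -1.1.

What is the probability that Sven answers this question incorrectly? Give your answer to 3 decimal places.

P(θ) = 1 / (1 + exp(−α(θ − β)))
Exponent: 1.7 × (-1.1 − (-1.6)) = 0.8500
1/(1 + e^{-0.8500}) = 0.7006
P(incorrect) = 1 − 0.7006 = 0.2994

0.299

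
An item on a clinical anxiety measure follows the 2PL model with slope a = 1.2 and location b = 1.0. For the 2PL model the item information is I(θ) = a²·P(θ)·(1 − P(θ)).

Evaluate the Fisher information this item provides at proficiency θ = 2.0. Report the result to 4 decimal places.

0.2562

P = 1/(1+e^{-1.2000}) = 0.7685
P(1−P) = 0.7685 × 0.2315 = 0.1779
I = a² × P(1−P) = 1.2² × 0.1779 = 0.25617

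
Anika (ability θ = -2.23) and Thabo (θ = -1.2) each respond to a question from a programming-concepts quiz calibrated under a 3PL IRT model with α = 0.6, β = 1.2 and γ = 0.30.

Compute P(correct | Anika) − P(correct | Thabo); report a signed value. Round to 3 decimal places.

P(θ) = γ + (1 − γ) · 1 / (1 + exp(−α(θ − β)))
P(Anika) = 0.3793  [exponent -2.0580]
P(Thabo) = 0.4341  [exponent -1.4400]
Difference = 0.3793 − 0.4341 = -0.0548

-0.055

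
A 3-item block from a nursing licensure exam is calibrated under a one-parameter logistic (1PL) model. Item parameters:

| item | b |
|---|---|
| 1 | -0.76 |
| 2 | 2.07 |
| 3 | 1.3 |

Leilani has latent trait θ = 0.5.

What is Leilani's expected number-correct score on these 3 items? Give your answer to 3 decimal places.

P(θ) = 1 / (1 + exp(−(θ − b)))
P_1 = 1/(1+e^{-1.2600}) = 0.7790
P_2 = 1/(1+e^{1.5700}) = 0.1722
P_3 = 1/(1+e^{0.8000}) = 0.3100
E[score] = 0.7790 + 0.1722 + 0.3100 = 1.2613

1.261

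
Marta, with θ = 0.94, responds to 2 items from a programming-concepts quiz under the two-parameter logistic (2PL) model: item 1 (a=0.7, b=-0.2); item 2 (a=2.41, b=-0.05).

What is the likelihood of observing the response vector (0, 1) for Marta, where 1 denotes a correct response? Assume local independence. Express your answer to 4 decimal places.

P(θ) = 1 / (1 + exp(−a(θ − b)))
P_1 = 1/(1+e^{-0.7980}) = 0.6895
P_2 = 1/(1+e^{-2.3859}) = 0.9157
L = (1−P_1) × P_2 = 0.3105 × 0.9157 = 0.28430

0.2843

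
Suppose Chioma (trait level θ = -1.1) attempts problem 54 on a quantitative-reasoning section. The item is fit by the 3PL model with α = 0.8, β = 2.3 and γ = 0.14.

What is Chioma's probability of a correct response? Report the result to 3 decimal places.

P(θ) = γ + (1 − γ) · 1 / (1 + exp(−α(θ − β)))
Exponent: 0.8 × (-1.1 − 2.3) = -2.7200
1/(1 + e^{2.7200}) = 0.0618
P = 0.14 + 0.86 × 0.0618 = 0.1932

0.193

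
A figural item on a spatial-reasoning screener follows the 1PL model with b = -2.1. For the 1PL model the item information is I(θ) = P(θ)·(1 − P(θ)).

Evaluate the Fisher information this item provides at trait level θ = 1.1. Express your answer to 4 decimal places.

P = 1/(1+e^{-3.2000}) = 0.9608
P(1−P) = 0.9608 × 0.0392 = 0.0376
I = P(1−P) = 0.03763

0.0376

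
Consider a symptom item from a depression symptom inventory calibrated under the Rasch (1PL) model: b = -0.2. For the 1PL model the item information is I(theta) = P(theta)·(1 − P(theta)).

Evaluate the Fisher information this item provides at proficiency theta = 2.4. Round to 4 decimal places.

P = 1/(1+e^{-2.6000}) = 0.9309
P(1−P) = 0.9309 × 0.0691 = 0.0644
I = P(1−P) = 0.06436

0.0644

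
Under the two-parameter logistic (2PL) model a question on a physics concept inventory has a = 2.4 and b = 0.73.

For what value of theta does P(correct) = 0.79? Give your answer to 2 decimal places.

1.28

P(theta) = 1 / (1 + exp(−a(theta − b)))
logit = ln(0.7900/0.2100) = 1.3249
theta = b + logit/(a) = 0.73 + 1.3249/2.4000 = 1.2821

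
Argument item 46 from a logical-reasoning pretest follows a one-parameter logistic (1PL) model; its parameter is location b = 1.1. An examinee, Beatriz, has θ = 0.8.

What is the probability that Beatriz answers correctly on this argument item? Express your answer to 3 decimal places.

P(θ) = 1 / (1 + exp(−(θ − b)))
Exponent: (0.8 − 1.1) = -0.3000
1/(1 + e^{0.3000}) = 0.4256
P = 0.4256

0.426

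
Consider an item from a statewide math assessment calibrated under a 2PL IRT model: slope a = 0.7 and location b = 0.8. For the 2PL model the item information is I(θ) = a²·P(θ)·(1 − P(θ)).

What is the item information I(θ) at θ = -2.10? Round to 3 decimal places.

0.050

P = 1/(1+e^{2.0300}) = 0.1161
P(1−P) = 0.1161 × 0.8839 = 0.1026
I = a² × P(1−P) = 0.7² × 0.1026 = 0.05028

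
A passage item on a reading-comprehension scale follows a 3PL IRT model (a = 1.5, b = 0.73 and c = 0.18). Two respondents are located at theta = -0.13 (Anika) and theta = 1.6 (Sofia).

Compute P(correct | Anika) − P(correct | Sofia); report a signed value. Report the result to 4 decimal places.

P(theta) = c + (1 − c) · 1 / (1 + exp(−a(theta − b)))
P(Anika) = 0.3570  [exponent -1.2900]
P(Sofia) = 0.8251  [exponent 1.3050]
Difference = 0.3570 − 0.8251 = -0.4681

-0.4681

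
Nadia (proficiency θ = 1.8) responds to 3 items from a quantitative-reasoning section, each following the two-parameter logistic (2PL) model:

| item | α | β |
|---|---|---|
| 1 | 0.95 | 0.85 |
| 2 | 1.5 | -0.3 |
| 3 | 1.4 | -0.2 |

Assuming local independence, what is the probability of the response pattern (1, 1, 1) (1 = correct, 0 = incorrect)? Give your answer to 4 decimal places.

P(θ) = 1 / (1 + exp(−α(θ − β)))
P_1 = 1/(1+e^{-0.9025}) = 0.7115
P_2 = 1/(1+e^{-3.1500}) = 0.9589
P_3 = 1/(1+e^{-2.8000}) = 0.9427
L = P_1 × P_2 × P_3 = 0.7115 × 0.9589 × 0.9427 = 0.64312

0.6431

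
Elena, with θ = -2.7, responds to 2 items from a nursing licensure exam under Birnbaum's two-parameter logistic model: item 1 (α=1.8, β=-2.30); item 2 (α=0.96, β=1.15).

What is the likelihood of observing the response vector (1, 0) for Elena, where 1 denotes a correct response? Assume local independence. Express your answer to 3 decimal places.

0.319

P(θ) = 1 / (1 + exp(−α(θ − β)))
P_1 = 1/(1+e^{0.7200}) = 0.3274
P_2 = 1/(1+e^{3.6960}) = 0.0242
L = P_1 × (1−P_2) = 0.3274 × 0.9758 = 0.31946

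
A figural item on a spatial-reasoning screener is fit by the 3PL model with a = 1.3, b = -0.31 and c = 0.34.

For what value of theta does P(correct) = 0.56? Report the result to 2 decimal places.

P(theta) = c + (1 − c) · 1 / (1 + exp(−a(theta − b)))
Remove guessing floor: (0.56 − 0.34)/(1 − 0.34) = 0.3333
logit = ln(0.3333/0.6667) = -0.6931
theta = b + logit/(a) = -0.31 + (-0.6931)/1.3000 = -0.8432

-0.84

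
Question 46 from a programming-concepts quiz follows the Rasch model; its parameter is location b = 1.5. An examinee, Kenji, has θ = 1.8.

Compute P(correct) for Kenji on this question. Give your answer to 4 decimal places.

P(θ) = 1 / (1 + exp(−(θ − b)))
Exponent: (1.8 − 1.5) = 0.3000
1/(1 + e^{-0.3000}) = 0.5744
P = 0.5744

0.5744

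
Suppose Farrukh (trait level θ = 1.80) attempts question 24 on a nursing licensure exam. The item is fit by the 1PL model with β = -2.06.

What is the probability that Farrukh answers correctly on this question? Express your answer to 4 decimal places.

0.9794

P(θ) = 1 / (1 + exp(−(θ − β)))
Exponent: (1.80 − (-2.06)) = 3.8600
1/(1 + e^{-3.8600}) = 0.9794
P = 0.9794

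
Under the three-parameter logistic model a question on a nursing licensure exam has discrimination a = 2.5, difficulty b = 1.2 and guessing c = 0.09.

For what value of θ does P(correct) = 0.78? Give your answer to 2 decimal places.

1.66

P(θ) = c + (1 − c) · 1 / (1 + exp(−a(θ − b)))
Remove guessing floor: (0.78 − 0.09)/(1 − 0.09) = 0.7582
logit = ln(0.7582/0.2418) = 1.1431
θ = b + logit/(a) = 1.2 + 1.1431/2.5000 = 1.6572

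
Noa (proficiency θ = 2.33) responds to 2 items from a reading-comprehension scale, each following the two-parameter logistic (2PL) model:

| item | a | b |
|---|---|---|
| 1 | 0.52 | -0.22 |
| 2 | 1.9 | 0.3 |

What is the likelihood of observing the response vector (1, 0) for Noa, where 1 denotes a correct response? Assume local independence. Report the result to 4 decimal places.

0.0164

P(θ) = 1 / (1 + exp(−a(θ − b)))
P_1 = 1/(1+e^{-1.3260}) = 0.7902
P_2 = 1/(1+e^{-3.8570}) = 0.9793
L = P_1 × (1−P_2) = 0.7902 × 0.0207 = 0.01635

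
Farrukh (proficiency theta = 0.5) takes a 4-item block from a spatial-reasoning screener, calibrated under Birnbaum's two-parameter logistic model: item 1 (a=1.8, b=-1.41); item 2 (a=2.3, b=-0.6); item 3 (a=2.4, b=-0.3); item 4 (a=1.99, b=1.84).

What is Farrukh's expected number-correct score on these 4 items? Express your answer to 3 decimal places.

2.832

P(theta) = 1 / (1 + exp(−a(theta − b)))
P_1 = 1/(1+e^{-3.4380}) = 0.9689
P_2 = 1/(1+e^{-2.5300}) = 0.9262
P_3 = 1/(1+e^{-1.9200}) = 0.8721
P_4 = 1/(1+e^{2.6666}) = 0.0650
E[score] = 0.9689 + 0.9262 + 0.8721 + 0.0650 = 2.8322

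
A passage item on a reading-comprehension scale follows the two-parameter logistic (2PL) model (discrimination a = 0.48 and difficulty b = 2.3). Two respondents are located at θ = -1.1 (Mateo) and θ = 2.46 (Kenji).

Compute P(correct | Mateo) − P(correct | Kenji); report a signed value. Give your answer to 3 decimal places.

-0.356

P(θ) = 1 / (1 + exp(−a(θ − b)))
P(Mateo) = 0.1636  [exponent -1.6320]
P(Kenji) = 0.5192  [exponent 0.0768]
Difference = 0.1636 − 0.5192 = -0.3556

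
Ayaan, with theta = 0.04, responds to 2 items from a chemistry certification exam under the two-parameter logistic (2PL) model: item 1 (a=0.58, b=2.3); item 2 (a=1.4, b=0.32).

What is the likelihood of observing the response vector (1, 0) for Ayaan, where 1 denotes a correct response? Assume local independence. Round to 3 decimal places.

0.127

P(theta) = 1 / (1 + exp(−a(theta − b)))
P_1 = 1/(1+e^{1.3108}) = 0.2124
P_2 = 1/(1+e^{0.3920}) = 0.4032
L = P_1 × (1−P_2) = 0.2124 × 0.5968 = 0.12672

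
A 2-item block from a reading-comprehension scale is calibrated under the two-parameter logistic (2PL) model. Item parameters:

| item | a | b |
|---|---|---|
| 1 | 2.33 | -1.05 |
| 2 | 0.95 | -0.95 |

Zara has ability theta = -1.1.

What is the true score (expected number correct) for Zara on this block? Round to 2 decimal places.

0.94

P(theta) = 1 / (1 + exp(−a(theta − b)))
P_1 = 1/(1+e^{0.1165}) = 0.4709
P_2 = 1/(1+e^{0.1425}) = 0.4644
E[score] = 0.4709 + 0.4644 = 0.9353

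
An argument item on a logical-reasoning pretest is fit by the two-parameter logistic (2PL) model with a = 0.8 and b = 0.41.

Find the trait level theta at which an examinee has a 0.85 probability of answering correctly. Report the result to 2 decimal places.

2.58

P(theta) = 1 / (1 + exp(−a(theta − b)))
logit = ln(0.8500/0.1500) = 1.7346
theta = b + logit/(a) = 0.41 + 1.7346/0.8000 = 2.5783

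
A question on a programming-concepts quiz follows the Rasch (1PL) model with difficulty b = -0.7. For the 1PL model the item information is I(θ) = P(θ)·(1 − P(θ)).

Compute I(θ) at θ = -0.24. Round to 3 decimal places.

P = 1/(1+e^{-0.4600}) = 0.6130
P(1−P) = 0.6130 × 0.3870 = 0.2372
I = P(1−P) = 0.23723

0.237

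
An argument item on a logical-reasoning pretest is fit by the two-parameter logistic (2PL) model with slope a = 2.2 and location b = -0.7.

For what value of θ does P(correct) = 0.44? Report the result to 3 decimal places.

-0.810

P(θ) = 1 / (1 + exp(−a(θ − b)))
logit = ln(0.4400/0.5600) = -0.2412
θ = b + logit/(a) = -0.7 + (-0.2412)/2.2000 = -0.8096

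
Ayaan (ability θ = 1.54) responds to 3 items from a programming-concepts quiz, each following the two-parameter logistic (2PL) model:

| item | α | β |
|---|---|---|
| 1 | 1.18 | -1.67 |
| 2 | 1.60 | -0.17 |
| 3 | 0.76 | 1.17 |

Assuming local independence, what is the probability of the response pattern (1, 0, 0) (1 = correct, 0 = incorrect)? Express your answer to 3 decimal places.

P(θ) = 1 / (1 + exp(−α(θ − β)))
P_1 = 1/(1+e^{-3.7878}) = 0.9779
P_2 = 1/(1+e^{-2.7360}) = 0.9391
P_3 = 1/(1+e^{-0.2812}) = 0.5698
L = P_1 × (1−P_2) × (1−P_3) = 0.9779 × 0.0609 × 0.4302 = 0.02561

0.026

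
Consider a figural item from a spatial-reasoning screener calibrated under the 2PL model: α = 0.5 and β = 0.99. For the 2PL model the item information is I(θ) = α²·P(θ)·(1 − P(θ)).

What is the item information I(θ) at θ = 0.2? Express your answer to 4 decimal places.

P = 1/(1+e^{0.3950}) = 0.4025
P(1−P) = 0.4025 × 0.5975 = 0.2405
I = α² × P(1−P) = 0.5² × 0.2405 = 0.06012

0.0601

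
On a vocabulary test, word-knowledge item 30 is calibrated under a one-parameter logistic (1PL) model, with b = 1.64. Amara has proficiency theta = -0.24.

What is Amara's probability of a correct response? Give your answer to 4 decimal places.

0.1324

P(theta) = 1 / (1 + exp(−(theta − b)))
Exponent: (-0.24 − 1.64) = -1.8800
1/(1 + e^{1.8800}) = 0.1324
P = 0.1324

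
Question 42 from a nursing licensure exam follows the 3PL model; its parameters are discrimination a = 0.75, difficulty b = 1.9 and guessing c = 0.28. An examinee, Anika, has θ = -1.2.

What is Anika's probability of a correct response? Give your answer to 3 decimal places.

P(θ) = c + (1 − c) · 1 / (1 + exp(−a(θ − b)))
Exponent: 0.75 × (-1.2 − 1.9) = -2.3250
1/(1 + e^{2.3250}) = 0.0891
P = 0.28 + 0.72 × 0.0891 = 0.3441

0.344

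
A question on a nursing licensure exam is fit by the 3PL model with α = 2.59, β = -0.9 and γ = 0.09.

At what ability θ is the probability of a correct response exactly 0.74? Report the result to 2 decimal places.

-0.55

P(θ) = γ + (1 − γ) · 1 / (1 + exp(−α(θ − β)))
Remove guessing floor: (0.74 − 0.09)/(1 − 0.09) = 0.7143
logit = ln(0.7143/0.2857) = 0.9163
θ = β + logit/(α) = -0.9 + 0.9163/2.5900 = -0.5462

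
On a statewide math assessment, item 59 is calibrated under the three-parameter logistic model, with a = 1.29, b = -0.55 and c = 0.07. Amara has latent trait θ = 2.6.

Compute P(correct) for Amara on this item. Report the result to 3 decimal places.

P(θ) = c + (1 − c) · 1 / (1 + exp(−a(θ − b)))
Exponent: 1.29 × (2.6 − (-0.55)) = 4.0635
1/(1 + e^{-4.0635}) = 0.9831
P = 0.07 + 0.93 × 0.9831 = 0.9843

0.984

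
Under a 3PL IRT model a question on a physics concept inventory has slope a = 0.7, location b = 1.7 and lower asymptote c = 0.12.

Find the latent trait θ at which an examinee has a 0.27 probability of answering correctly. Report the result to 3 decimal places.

P(θ) = c + (1 − c) · 1 / (1 + exp(−a(θ − b)))
Remove guessing floor: (0.27 − 0.12)/(1 − 0.12) = 0.1705
logit = ln(0.1705/0.8295) = -1.5824
θ = b + logit/(a) = 1.7 + (-1.5824)/0.7000 = -0.5606

-0.561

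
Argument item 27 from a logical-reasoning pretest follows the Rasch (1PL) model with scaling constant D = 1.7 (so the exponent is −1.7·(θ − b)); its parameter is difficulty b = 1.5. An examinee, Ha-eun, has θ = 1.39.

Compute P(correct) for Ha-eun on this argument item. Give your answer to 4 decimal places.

P(θ) = 1 / (1 + exp(−D·(θ − b)))
Exponent: 1.7 × (1.39 − 1.5) = -0.1870
1/(1 + e^{0.1870}) = 0.4534
P = 0.4534

0.4534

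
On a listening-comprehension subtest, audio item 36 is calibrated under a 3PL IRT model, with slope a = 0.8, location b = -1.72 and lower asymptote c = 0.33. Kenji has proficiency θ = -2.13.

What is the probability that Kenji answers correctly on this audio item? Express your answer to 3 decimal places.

0.611

P(θ) = c + (1 − c) · 1 / (1 + exp(−a(θ − b)))
Exponent: 0.8 × (-2.13 − (-1.72)) = -0.3280
1/(1 + e^{0.3280}) = 0.4187
P = 0.33 + 0.67 × 0.4187 = 0.6105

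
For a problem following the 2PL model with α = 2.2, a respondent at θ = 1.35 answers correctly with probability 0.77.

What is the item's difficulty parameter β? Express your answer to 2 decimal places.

0.80

P(θ) = 1 / (1 + exp(−α(θ − β)))
logit(0.77) = ln(0.77/0.23) = 1.2083
β = θ − logit/(α) = 1.35 − 1.2083/2.2000 = 0.8008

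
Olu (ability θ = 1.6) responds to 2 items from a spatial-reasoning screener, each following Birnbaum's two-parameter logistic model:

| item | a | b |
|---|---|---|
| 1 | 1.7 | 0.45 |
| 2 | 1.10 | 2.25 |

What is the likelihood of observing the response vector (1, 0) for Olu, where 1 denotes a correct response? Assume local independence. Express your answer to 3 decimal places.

0.588

P(θ) = 1 / (1 + exp(−a(θ − b)))
P_1 = 1/(1+e^{-1.9550}) = 0.8760
P_2 = 1/(1+e^{0.7150}) = 0.3285
L = P_1 × (1−P_2) = 0.8760 × 0.6715 = 0.58823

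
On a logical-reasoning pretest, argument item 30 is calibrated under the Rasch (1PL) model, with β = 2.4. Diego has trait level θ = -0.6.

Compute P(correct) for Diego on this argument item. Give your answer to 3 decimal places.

P(θ) = 1 / (1 + exp(−(θ − β)))
Exponent: (-0.6 − 2.4) = -3.0000
1/(1 + e^{3.0000}) = 0.0474
P = 0.0474

0.047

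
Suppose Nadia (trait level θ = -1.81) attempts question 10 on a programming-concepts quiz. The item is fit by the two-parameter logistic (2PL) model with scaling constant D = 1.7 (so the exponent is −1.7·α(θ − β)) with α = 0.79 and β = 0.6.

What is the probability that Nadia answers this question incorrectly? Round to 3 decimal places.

P(θ) = 1 / (1 + exp(−D·α(θ − β)))
Exponent: 1.7 × 0.79 × (-1.81 − 0.6) = -3.2366
1/(1 + e^{3.2366}) = 0.0378
P = 0.0378
P(incorrect) = 1 − 0.0378 = 0.9622

0.962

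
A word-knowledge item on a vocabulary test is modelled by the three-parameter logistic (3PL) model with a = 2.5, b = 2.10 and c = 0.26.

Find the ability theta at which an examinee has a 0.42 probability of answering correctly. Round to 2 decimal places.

P(theta) = c + (1 − c) · 1 / (1 + exp(−a(theta − b)))
Remove guessing floor: (0.42 − 0.26)/(1 − 0.26) = 0.2162
logit = ln(0.2162/0.7838) = -1.2879
theta = b + logit/(a) = 2.10 + (-1.2879)/2.5000 = 1.5849

1.58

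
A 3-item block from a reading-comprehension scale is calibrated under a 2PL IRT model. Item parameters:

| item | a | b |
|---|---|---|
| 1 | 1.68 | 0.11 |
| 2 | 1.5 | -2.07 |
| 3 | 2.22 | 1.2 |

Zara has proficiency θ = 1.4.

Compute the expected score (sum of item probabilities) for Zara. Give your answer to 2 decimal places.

2.50

P(θ) = 1 / (1 + exp(−a(θ − b)))
P_1 = 1/(1+e^{-2.1672}) = 0.8973
P_2 = 1/(1+e^{-5.2050}) = 0.9945
P_3 = 1/(1+e^{-0.4440}) = 0.6092
E[score] = 0.8973 + 0.9945 + 0.6092 = 2.5010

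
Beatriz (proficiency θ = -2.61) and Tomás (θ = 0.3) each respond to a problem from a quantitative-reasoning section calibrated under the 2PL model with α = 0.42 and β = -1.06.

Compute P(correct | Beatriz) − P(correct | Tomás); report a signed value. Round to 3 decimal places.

-0.296

P(θ) = 1 / (1 + exp(−α(θ − β)))
P(Beatriz) = 0.3428  [exponent -0.6510]
P(Tomás) = 0.6390  [exponent 0.5712]
Difference = 0.3428 − 0.6390 = -0.2963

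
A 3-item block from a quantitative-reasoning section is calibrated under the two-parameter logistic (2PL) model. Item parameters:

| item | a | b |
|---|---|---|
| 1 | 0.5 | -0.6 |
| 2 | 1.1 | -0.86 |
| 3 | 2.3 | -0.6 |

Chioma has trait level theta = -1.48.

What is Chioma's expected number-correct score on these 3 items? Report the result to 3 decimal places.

0.844

P(theta) = 1 / (1 + exp(−a(theta − b)))
P_1 = 1/(1+e^{0.4400}) = 0.3917
P_2 = 1/(1+e^{0.6820}) = 0.3358
P_3 = 1/(1+e^{2.0240}) = 0.1167
E[score] = 0.3917 + 0.3358 + 0.1167 = 0.8443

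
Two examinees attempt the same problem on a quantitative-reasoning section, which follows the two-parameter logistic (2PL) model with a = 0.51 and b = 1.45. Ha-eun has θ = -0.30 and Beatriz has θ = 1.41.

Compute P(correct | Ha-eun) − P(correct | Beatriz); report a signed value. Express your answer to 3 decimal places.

-0.204

P(θ) = 1 / (1 + exp(−a(θ − b)))
P(Ha-eun) = 0.2906  [exponent -0.8925]
P(Beatriz) = 0.4949  [exponent -0.0204]
Difference = 0.2906 − 0.4949 = -0.2043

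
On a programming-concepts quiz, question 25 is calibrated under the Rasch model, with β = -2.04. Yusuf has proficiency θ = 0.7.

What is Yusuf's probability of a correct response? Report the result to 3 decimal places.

0.939

P(θ) = 1 / (1 + exp(−(θ − β)))
Exponent: (0.7 − (-2.04)) = 2.7400
1/(1 + e^{-2.7400}) = 0.9393
P = 0.9393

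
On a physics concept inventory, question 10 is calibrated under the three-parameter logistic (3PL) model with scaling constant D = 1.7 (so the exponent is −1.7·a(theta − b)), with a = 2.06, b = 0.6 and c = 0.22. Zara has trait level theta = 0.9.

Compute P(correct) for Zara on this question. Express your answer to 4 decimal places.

P(theta) = c + (1 − c) · 1 / (1 + exp(−D·a(theta − b)))
Exponent: 1.7 × 2.06 × (0.9 − 0.6) = 1.0506
1/(1 + e^{-1.0506}) = 0.7409
P = 0.22 + 0.78 × 0.7409 = 0.7979

0.7979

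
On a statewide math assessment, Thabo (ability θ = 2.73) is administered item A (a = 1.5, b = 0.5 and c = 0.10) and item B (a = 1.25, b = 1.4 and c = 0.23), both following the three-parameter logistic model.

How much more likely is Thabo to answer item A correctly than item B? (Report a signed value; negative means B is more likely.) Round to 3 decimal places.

0.092

P(θ) = c + (1 − c) · 1 / (1 + exp(−a(θ − b)))
P_A = 0.9693
P_B = 0.8772
P_A − P_B = 0.0921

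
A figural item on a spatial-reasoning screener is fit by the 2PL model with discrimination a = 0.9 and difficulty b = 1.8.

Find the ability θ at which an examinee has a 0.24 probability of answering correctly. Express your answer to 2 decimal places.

0.52

P(θ) = 1 / (1 + exp(−a(θ − b)))
logit = ln(0.2400/0.7600) = -1.1527
θ = b + logit/(a) = 1.8 + (-1.1527)/0.9000 = 0.5192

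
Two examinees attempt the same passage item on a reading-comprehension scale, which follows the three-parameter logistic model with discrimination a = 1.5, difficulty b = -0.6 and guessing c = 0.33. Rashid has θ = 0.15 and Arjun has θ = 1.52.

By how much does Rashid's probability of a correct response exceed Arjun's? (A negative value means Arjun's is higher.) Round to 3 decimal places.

-0.137

P(θ) = c + (1 − c) · 1 / (1 + exp(−a(θ − b)))
P(Rashid) = 0.8358  [exponent 1.1250]
P(Arjun) = 0.9733  [exponent 3.1800]
Difference = 0.8358 − 0.9733 = -0.1375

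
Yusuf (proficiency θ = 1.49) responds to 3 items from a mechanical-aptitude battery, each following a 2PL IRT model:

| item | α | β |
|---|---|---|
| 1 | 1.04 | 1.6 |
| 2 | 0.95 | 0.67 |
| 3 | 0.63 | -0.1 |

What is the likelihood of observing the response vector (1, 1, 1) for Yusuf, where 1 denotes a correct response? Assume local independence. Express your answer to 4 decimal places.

0.2363

P(θ) = 1 / (1 + exp(−α(θ − β)))
P_1 = 1/(1+e^{0.1144}) = 0.4714
P_2 = 1/(1+e^{-0.7790}) = 0.6855
P_3 = 1/(1+e^{-1.0017}) = 0.7314
L = P_1 × P_2 × P_3 = 0.4714 × 0.6855 × 0.7314 = 0.23635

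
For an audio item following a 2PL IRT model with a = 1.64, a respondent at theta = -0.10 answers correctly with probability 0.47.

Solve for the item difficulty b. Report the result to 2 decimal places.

P(theta) = 1 / (1 + exp(−a(theta − b)))
logit(0.47) = ln(0.47/0.53) = -0.1201
b = theta − logit/(a) = -0.10 − (-0.1201)/1.6400 = -0.0267

-0.03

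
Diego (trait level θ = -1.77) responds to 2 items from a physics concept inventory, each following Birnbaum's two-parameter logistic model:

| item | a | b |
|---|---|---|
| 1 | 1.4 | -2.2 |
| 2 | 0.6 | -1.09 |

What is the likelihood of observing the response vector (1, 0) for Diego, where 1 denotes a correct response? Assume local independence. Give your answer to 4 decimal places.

P(θ) = 1 / (1 + exp(−a(θ − b)))
P_1 = 1/(1+e^{-0.6020}) = 0.6461
P_2 = 1/(1+e^{0.4080}) = 0.3994
L = P_1 × (1−P_2) = 0.6461 × 0.6006 = 0.38806

0.3881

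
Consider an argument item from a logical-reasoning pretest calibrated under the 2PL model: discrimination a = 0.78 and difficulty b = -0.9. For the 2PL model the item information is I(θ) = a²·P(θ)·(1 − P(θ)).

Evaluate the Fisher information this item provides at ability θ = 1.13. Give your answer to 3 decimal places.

P = 1/(1+e^{-1.5834}) = 0.8297
P(1−P) = 0.8297 × 0.1703 = 0.1413
I = a² × P(1−P) = 0.78² × 0.1413 = 0.08597

0.086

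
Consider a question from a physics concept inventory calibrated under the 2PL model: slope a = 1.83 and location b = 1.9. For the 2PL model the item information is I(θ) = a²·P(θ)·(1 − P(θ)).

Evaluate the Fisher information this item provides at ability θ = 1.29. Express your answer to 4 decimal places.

P = 1/(1+e^{1.1163}) = 0.2467
P(1−P) = 0.2467 × 0.7533 = 0.1858
I = a² × P(1−P) = 1.83² × 0.1858 = 0.62235

0.6224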